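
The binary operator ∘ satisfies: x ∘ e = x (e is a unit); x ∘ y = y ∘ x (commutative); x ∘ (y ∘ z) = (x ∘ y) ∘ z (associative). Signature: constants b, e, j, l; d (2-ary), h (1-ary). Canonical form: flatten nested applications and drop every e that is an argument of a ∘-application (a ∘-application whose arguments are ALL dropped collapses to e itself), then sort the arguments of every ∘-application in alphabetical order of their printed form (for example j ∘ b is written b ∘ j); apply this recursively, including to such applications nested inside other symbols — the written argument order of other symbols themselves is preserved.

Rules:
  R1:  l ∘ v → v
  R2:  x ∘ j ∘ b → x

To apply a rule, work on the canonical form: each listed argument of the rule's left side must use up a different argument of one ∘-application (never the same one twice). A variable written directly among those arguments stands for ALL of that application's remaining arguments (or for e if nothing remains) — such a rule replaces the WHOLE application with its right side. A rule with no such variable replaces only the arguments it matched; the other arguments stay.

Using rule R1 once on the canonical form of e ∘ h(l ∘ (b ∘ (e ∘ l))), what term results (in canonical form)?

Answer: h(b ∘ l)

Derivation:
Canonical form:  h(b ∘ l ∘ l)
R1 matches:  uses l;  v := b ∘ l
The extension variable absorbs all remaining arguments, so the whole application is rewritten.
Result:  h(b ∘ l)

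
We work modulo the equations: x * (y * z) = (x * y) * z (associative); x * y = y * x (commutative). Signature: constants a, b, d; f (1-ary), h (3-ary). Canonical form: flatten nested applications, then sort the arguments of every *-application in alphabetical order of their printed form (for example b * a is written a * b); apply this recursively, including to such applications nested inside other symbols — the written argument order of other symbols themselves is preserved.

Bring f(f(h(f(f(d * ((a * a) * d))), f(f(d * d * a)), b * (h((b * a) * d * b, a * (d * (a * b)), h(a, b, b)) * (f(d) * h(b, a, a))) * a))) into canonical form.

Answer: f(f(h(f(f(a * a * d * d)), f(f(a * d * d)), a * b * f(d) * h(a * b * b * d, a * a * b * d, h(a, b, b)) * h(b, a, a))))

Derivation:
Focus inside:  b * (h((b * a) * d * b, a * (d * (a * b)), h(a, b, b)) * (f(d) * h(b, a, a))) * a
Flatten:  b * h((b * a) * d * b, a * (d * (a * b)), h(a, b, b)) * f(d) * h(b, a, a) * a
Inside:  h((b * a) * d * b, a * (d * (a * b)), h(a, b, b))  →  h(a * b * b * d, a * a * b * d, h(a, b, b))
Sort arguments:  a * b * f(d) * h(a * b * b * d, a * a * b * d, h(a, b, b)) * h(b, a, a)
Reassemble:  f(f(h(f(f(a * a * d * d)), f(f(a * d * d)), a * b * f(d) * h(a * b * b * d, a * a * b * d, h(a, b, b)) * h(b, a, a))))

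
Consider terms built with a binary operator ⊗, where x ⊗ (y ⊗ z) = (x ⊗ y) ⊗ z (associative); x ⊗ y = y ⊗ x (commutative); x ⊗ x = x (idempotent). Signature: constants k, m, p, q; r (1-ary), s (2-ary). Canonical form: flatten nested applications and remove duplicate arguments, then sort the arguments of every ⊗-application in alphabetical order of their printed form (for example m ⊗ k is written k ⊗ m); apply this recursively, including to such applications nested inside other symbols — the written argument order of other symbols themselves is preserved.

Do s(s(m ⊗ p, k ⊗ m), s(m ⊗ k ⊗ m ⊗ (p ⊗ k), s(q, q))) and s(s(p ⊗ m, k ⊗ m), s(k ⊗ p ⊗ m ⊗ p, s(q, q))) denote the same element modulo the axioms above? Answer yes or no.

Left:  s(s(m ⊗ p, k ⊗ m), s(m ⊗ k ⊗ m ⊗ (p ⊗ k), s(q, q)))
  Work inside:  m ⊗ k ⊗ m ⊗ (p ⊗ k)
  Merge nested applications:  m ⊗ k ⊗ m ⊗ p ⊗ k
  Deduplicate:  drop duplicate m, k
  Sort:  k ⊗ m ⊗ p
  Put back:  s(s(m ⊗ p, k ⊗ m), s(k ⊗ m ⊗ p, s(q, q)))
Right:  s(s(p ⊗ m, k ⊗ m), s(k ⊗ p ⊗ m ⊗ p, s(q, q)))
  Descend into:  k ⊗ p ⊗ m ⊗ p
  Drop duplicates:  drop duplicate p
  Sort arguments:  k ⊗ m ⊗ p
  Rebuild:  s(s(m ⊗ p, k ⊗ m), s(k ⊗ m ⊗ p, s(q, q)))

Answer: yes — both canonical forms are s(s(m ⊗ p, k ⊗ m), s(k ⊗ m ⊗ p, s(q, q)))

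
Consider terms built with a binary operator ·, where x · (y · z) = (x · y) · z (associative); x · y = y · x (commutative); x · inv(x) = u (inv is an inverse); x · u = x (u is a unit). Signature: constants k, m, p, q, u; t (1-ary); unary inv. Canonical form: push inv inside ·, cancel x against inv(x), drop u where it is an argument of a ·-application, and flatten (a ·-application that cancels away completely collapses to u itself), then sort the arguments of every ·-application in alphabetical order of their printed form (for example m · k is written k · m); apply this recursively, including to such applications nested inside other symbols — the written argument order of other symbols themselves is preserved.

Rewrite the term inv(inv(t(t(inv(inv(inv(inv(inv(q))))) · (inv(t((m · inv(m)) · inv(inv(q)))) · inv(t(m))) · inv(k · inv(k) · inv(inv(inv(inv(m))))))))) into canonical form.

Push inv inside:  distribute inv over · and collapse double inv
Combine occurrences:  t(t(inv(m) · inv(q) · inv(t(m)) · inv(t(q))))

Answer: t(t(inv(m) · inv(q) · inv(t(m)) · inv(t(q))))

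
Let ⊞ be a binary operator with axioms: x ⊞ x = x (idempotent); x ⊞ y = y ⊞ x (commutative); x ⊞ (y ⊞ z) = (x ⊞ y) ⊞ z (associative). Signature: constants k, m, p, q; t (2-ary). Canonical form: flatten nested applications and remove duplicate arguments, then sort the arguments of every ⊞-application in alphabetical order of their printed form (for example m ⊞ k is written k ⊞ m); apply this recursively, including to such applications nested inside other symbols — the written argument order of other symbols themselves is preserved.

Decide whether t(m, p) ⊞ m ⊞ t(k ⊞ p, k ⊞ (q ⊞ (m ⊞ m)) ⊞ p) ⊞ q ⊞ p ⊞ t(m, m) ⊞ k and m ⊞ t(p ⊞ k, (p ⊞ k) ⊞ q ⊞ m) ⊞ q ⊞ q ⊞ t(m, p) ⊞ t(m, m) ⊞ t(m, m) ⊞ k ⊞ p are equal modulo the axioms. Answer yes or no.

Answer: yes — both canonical forms are k ⊞ m ⊞ p ⊞ q ⊞ t(k ⊞ p, k ⊞ m ⊞ p ⊞ q) ⊞ t(m, m) ⊞ t(m, p)

Derivation:
Left:  t(m, p) ⊞ m ⊞ t(k ⊞ p, k ⊞ (q ⊞ (m ⊞ m)) ⊞ p) ⊞ q ⊞ p ⊞ t(m, m) ⊞ k
  Canonicalize subterm:  t(k ⊞ p, k ⊞ (q ⊞ (m ⊞ m)) ⊞ p)  →  t(k ⊞ p, k ⊞ m ⊞ p ⊞ q)
  Sort:  k ⊞ m ⊞ p ⊞ q ⊞ t(k ⊞ p, k ⊞ m ⊞ p ⊞ q) ⊞ t(m, m) ⊞ t(m, p)
Right:  m ⊞ t(p ⊞ k, (p ⊞ k) ⊞ q ⊞ m) ⊞ q ⊞ q ⊞ t(m, p) ⊞ t(m, m) ⊞ t(m, m) ⊞ k ⊞ p
  Simplify inside:  t(p ⊞ k, (p ⊞ k) ⊞ q ⊞ m)  →  t(k ⊞ p, k ⊞ m ⊞ p ⊞ q)
  Drop duplicates:  drop duplicate q, t(m, m)
  Order the arguments:  k ⊞ m ⊞ p ⊞ q ⊞ t(k ⊞ p, k ⊞ m ⊞ p ⊞ q) ⊞ t(m, m) ⊞ t(m, p)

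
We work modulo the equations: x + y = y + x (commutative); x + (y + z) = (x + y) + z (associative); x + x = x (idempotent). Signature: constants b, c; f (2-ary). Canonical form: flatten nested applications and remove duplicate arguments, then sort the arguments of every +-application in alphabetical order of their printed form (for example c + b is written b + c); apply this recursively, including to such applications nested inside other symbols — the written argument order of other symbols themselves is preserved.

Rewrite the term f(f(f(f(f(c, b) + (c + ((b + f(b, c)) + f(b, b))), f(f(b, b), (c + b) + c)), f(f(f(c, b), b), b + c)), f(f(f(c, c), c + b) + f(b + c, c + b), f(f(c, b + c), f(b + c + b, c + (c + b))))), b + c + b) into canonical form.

Answer: f(f(f(f(b + c + f(b, b) + f(b, c) + f(c, b), f(f(b, b), b + c)), f(f(f(c, b), b), b + c)), f(f(b + c, b + c) + f(f(c, c), b + c), f(f(c, b + c), f(b + c, b + c)))), b + c)

Derivation:
Focus inside:  f(f(c, c), c + b) + f(b + c, c + b)
Inside:  f(f(c, c), c + b)  →  f(f(c, c), b + c)
Canonicalize subterm:  f(b + c, c + b)  →  f(b + c, b + c)
Sort arguments:  f(b + c, b + c) + f(f(c, c), b + c)
Put back:  f(f(f(f(b + c + f(b, b) + f(b, c) + f(c, b), f(f(b, b), b + c)), f(f(f(c, b), b), b + c)), f(f(b + c, b + c) + f(f(c, c), b + c), f(f(c, b + c), f(b + c, b + c)))), b + c)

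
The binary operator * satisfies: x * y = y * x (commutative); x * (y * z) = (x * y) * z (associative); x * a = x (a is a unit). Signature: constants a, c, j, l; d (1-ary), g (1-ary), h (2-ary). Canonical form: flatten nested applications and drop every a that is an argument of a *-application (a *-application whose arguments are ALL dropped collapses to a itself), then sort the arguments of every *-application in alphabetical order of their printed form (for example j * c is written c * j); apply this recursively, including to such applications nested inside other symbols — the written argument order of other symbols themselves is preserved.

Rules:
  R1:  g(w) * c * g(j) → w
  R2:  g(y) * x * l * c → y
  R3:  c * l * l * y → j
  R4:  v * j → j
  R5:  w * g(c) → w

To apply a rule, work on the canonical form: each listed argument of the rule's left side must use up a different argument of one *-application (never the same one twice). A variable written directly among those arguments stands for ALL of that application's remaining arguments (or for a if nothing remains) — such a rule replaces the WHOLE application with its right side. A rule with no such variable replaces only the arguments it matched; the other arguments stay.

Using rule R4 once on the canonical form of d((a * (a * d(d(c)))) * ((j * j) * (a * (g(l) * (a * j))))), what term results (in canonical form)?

Answer: d(j)

Derivation:
Canonical form:  d(d(d(c)) * g(l) * j * j * j)
Match R4:  consume j;  v := d(d(c)) * g(l) * j * j
The extension variable absorbs all remaining arguments, so the whole application is rewritten.
Giving:  d(j)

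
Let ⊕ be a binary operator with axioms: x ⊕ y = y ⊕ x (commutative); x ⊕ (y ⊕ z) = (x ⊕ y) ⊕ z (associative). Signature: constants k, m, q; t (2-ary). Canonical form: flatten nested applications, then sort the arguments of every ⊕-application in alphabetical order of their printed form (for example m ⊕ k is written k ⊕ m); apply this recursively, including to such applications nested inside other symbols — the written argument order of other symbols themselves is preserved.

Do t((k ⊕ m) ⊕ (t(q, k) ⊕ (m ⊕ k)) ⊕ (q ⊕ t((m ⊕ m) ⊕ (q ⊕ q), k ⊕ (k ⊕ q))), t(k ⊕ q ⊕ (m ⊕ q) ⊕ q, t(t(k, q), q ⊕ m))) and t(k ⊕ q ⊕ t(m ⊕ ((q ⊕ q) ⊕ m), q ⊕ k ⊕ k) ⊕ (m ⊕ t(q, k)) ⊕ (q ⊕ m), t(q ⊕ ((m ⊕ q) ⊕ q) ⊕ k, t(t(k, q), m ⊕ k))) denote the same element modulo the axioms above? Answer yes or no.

Answer: no — t(k ⊕ k ⊕ m ⊕ m ⊕ q ⊕ t(m ⊕ m ⊕ q ⊕ q, k ⊕ k ⊕ q) ⊕ t(q, k), t(k ⊕ m ⊕ q ⊕ q ⊕ q, t(t(k, q), m ⊕ q))) vs t(k ⊕ m ⊕ m ⊕ q ⊕ q ⊕ t(m ⊕ m ⊕ q ⊕ q, k ⊕ k ⊕ q) ⊕ t(q, k), t(k ⊕ m ⊕ q ⊕ q ⊕ q, t(t(k, q), k ⊕ m)))

Derivation:
Left:  t((k ⊕ m) ⊕ (t(q, k) ⊕ (m ⊕ k)) ⊕ (q ⊕ t((m ⊕ m) ⊕ (q ⊕ q), k ⊕ (k ⊕ q))), t(k ⊕ q ⊕ (m ⊕ q) ⊕ q, t(t(k, q), q ⊕ m)))
  Work inside:  (k ⊕ m) ⊕ (t(q, k) ⊕ (m ⊕ k)) ⊕ (q ⊕ t((m ⊕ m) ⊕ (q ⊕ q), k ⊕ (k ⊕ q)))
  Un-nest:  k ⊕ m ⊕ t(q, k) ⊕ m ⊕ k ⊕ q ⊕ t((m ⊕ m) ⊕ (q ⊕ q), k ⊕ (k ⊕ q))
  Canonicalize subterm:  t((m ⊕ m) ⊕ (q ⊕ q), k ⊕ (k ⊕ q))  →  t(m ⊕ m ⊕ q ⊕ q, k ⊕ k ⊕ q)
  Order the arguments:  k ⊕ k ⊕ m ⊕ m ⊕ q ⊕ t(m ⊕ m ⊕ q ⊕ q, k ⊕ k ⊕ q) ⊕ t(q, k)
  Reassemble:  t(k ⊕ k ⊕ m ⊕ m ⊕ q ⊕ t(m ⊕ m ⊕ q ⊕ q, k ⊕ k ⊕ q) ⊕ t(q, k), t(k ⊕ m ⊕ q ⊕ q ⊕ q, t(t(k, q), m ⊕ q)))
Right:  t(k ⊕ q ⊕ t(m ⊕ ((q ⊕ q) ⊕ m), q ⊕ k ⊕ k) ⊕ (m ⊕ t(q, k)) ⊕ (q ⊕ m), t(q ⊕ ((m ⊕ q) ⊕ q) ⊕ k, t(t(k, q), m ⊕ k)))
  Focus inside:  k ⊕ q ⊕ t(m ⊕ ((q ⊕ q) ⊕ m), q ⊕ k ⊕ k) ⊕ (m ⊕ t(q, k)) ⊕ (q ⊕ m)
  Flatten:  k ⊕ q ⊕ t(m ⊕ ((q ⊕ q) ⊕ m), q ⊕ k ⊕ k) ⊕ m ⊕ t(q, k) ⊕ q ⊕ m
  Inside:  t(m ⊕ ((q ⊕ q) ⊕ m), q ⊕ k ⊕ k)  →  t(m ⊕ m ⊕ q ⊕ q, k ⊕ k ⊕ q)
  Sort:  k ⊕ m ⊕ m ⊕ q ⊕ q ⊕ t(m ⊕ m ⊕ q ⊕ q, k ⊕ k ⊕ q) ⊕ t(q, k)
  Rebuild:  t(k ⊕ m ⊕ m ⊕ q ⊕ q ⊕ t(m ⊕ m ⊕ q ⊕ q, k ⊕ k ⊕ q) ⊕ t(q, k), t(k ⊕ m ⊕ q ⊕ q ⊕ q, t(t(k, q), k ⊕ m)))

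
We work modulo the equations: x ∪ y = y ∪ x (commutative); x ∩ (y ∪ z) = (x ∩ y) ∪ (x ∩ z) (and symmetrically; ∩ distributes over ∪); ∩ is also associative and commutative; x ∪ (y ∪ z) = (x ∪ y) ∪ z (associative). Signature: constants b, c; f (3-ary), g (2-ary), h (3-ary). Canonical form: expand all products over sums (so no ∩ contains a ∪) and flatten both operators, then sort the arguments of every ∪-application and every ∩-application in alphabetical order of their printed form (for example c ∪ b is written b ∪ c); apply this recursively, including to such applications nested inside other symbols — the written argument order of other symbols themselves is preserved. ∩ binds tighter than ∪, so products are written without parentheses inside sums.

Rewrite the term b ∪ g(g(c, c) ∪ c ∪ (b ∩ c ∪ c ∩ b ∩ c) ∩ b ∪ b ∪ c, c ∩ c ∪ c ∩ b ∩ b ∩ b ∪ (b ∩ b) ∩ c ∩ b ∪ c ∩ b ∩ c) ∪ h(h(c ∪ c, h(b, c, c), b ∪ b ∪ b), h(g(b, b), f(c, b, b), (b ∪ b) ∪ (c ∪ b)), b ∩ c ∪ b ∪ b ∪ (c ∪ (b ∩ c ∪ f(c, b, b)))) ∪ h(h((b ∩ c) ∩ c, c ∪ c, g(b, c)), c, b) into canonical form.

Expand:  b ∪ g(b ∪ b ∩ b ∩ c ∪ b ∩ b ∩ c ∩ c ∪ c ∪ c ∪ g(c, c), b ∩ b ∩ b ∩ c ∪ b ∩ b ∩ b ∩ c ∪ b ∩ c ∩ c ∪ c ∩ c) ∪ h(h(c ∪ c, h(b, c, c), b ∪ b ∪ b), h(g(b, b), f(c, b, b), b ∪ b ∪ b ∪ c), b ∪ b ∪ b ∩ c ∪ b ∩ c ∪ c ∪ f(c, b, b)) ∪ h(h(b ∩ c ∩ c, c ∪ c, g(b, c)), c, b)
Sort:  b ∪ g(b ∪ b ∩ b ∩ c ∪ b ∩ b ∩ c ∩ c ∪ c ∪ c ∪ g(c, c), b ∩ b ∩ b ∩ c ∪ b ∩ b ∩ b ∩ c ∪ b ∩ c ∩ c ∪ c ∩ c) ∪ h(h(b ∩ c ∩ c, c ∪ c, g(b, c)), c, b) ∪ h(h(c ∪ c, h(b, c, c), b ∪ b ∪ b), h(g(b, b), f(c, b, b), b ∪ b ∪ b ∪ c), b ∪ b ∪ b ∩ c ∪ b ∩ c ∪ c ∪ f(c, b, b))

Answer: b ∪ g(b ∪ b ∩ b ∩ c ∪ b ∩ b ∩ c ∩ c ∪ c ∪ c ∪ g(c, c), b ∩ b ∩ b ∩ c ∪ b ∩ b ∩ b ∩ c ∪ b ∩ c ∩ c ∪ c ∩ c) ∪ h(h(b ∩ c ∩ c, c ∪ c, g(b, c)), c, b) ∪ h(h(c ∪ c, h(b, c, c), b ∪ b ∪ b), h(g(b, b), f(c, b, b), b ∪ b ∪ b ∪ c), b ∪ b ∪ b ∩ c ∪ b ∩ c ∪ c ∪ f(c, b, b))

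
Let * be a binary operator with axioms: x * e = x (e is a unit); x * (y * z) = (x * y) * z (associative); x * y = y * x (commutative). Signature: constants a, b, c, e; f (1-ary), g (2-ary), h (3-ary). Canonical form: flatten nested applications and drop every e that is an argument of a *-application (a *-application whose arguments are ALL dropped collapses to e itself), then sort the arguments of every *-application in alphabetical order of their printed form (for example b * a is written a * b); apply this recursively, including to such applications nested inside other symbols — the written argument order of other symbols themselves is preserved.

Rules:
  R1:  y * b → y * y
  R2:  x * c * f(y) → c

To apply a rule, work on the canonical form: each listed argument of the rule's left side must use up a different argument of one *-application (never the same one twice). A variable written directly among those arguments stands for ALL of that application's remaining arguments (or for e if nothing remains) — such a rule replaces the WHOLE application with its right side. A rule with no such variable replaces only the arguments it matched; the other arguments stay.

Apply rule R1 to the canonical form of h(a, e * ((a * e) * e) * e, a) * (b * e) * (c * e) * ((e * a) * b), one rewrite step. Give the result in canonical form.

Canonical form:  a * b * b * c * h(a, a, a)
R1 matches:  uses b;  y := a * b * c * h(a, a, a)
Every leftover argument binds to the variable; the entire application is replaced.
New term:  a * a * b * b * c * c * h(a, a, a) * h(a, a, a)

Answer: a * a * b * b * c * c * h(a, a, a) * h(a, a, a)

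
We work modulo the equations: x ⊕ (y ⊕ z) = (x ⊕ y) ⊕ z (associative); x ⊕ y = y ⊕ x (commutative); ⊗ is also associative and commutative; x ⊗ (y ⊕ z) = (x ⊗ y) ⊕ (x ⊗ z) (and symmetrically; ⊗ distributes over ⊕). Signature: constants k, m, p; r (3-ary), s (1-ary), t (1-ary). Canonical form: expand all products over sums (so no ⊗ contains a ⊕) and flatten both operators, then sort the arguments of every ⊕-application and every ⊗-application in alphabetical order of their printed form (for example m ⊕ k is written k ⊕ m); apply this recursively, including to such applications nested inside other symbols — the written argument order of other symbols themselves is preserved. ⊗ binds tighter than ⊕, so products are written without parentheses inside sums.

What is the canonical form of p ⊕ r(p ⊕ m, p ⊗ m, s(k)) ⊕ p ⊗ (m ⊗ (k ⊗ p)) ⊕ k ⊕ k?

Answer: k ⊕ k ⊕ k ⊗ m ⊗ p ⊗ p ⊕ p ⊕ r(m ⊕ p, m ⊗ p, s(k))

Derivation:
Flatten:  p ⊕ r(m ⊕ p, m ⊗ p, s(k)) ⊕ k ⊗ m ⊗ p ⊗ p ⊕ k ⊕ k
Order the arguments:  k ⊕ k ⊕ k ⊗ m ⊗ p ⊗ p ⊕ p ⊕ r(m ⊕ p, m ⊗ p, s(k))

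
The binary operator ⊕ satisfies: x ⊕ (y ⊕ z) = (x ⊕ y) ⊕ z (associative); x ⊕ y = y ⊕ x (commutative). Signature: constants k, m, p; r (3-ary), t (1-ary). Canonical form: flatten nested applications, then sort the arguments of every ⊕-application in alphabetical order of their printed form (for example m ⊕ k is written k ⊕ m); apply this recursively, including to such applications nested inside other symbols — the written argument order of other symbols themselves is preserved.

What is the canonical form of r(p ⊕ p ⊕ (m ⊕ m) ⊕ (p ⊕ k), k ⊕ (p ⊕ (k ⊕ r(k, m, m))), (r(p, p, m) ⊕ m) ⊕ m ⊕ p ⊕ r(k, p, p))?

Work inside:  (r(p, p, m) ⊕ m) ⊕ m ⊕ p ⊕ r(k, p, p)
Flatten:  r(p, p, m) ⊕ m ⊕ m ⊕ p ⊕ r(k, p, p)
Sort arguments:  m ⊕ m ⊕ p ⊕ r(k, p, p) ⊕ r(p, p, m)
Rebuild:  r(k ⊕ m ⊕ m ⊕ p ⊕ p ⊕ p, k ⊕ k ⊕ p ⊕ r(k, m, m), m ⊕ m ⊕ p ⊕ r(k, p, p) ⊕ r(p, p, m))

Answer: r(k ⊕ m ⊕ m ⊕ p ⊕ p ⊕ p, k ⊕ k ⊕ p ⊕ r(k, m, m), m ⊕ m ⊕ p ⊕ r(k, p, p) ⊕ r(p, p, m))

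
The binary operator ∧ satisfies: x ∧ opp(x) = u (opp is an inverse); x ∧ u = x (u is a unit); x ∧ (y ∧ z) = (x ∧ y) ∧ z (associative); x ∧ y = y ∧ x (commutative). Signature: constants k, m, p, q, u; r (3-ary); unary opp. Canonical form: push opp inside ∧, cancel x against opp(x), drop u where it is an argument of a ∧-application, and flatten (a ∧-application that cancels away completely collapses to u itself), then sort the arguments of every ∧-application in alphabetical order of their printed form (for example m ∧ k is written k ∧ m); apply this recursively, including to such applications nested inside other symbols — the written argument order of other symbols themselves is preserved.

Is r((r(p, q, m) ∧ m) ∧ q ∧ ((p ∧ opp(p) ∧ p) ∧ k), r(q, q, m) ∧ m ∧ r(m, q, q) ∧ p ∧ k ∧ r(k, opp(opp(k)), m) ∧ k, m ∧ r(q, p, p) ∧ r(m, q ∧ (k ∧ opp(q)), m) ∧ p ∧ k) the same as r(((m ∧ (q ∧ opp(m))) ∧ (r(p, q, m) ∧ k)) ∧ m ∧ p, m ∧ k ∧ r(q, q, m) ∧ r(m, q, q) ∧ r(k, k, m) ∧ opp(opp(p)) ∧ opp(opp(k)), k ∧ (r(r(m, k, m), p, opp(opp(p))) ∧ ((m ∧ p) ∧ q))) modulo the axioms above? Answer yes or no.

Left:  r((r(p, q, m) ∧ m) ∧ q ∧ ((p ∧ opp(p) ∧ p) ∧ k), r(q, q, m) ∧ m ∧ r(m, q, q) ∧ p ∧ k ∧ r(k, opp(opp(k)), m) ∧ k, m ∧ r(q, p, p) ∧ r(m, q ∧ (k ∧ opp(q)), m) ∧ p ∧ k)
  Descend into:  r(q, q, m) ∧ m ∧ r(m, q, q) ∧ p ∧ k ∧ r(k, opp(opp(k)), m) ∧ k
  Push opp inside:  distribute opp over ∧ and collapse double opp
  Collect terms:  r(q, q, m) ∧ m ∧ r(m, q, q) ∧ p ∧ k ∧ k ∧ r(k, k, m)
  Order the arguments:  k ∧ k ∧ m ∧ p ∧ r(k, k, m) ∧ r(m, q, q) ∧ r(q, q, m)
  Put back:  r(k ∧ m ∧ p ∧ q ∧ r(p, q, m), k ∧ k ∧ m ∧ p ∧ r(k, k, m) ∧ r(m, q, q) ∧ r(q, q, m), k ∧ m ∧ p ∧ r(m, k, m) ∧ r(q, p, p))
Right:  r(((m ∧ (q ∧ opp(m))) ∧ (r(p, q, m) ∧ k)) ∧ m ∧ p, m ∧ k ∧ r(q, q, m) ∧ r(m, q, q) ∧ r(k, k, m) ∧ opp(opp(p)) ∧ opp(opp(k)), k ∧ (r(r(m, k, m), p, opp(opp(p))) ∧ ((m ∧ p) ∧ q)))
  Descend into:  m ∧ k ∧ r(q, q, m) ∧ r(m, q, q) ∧ r(k, k, m) ∧ opp(opp(p)) ∧ opp(opp(k))
  Push opp inside:  distribute opp over ∧ and collapse double opp
  Combine occurrences:  m ∧ k ∧ k ∧ r(q, q, m) ∧ r(m, q, q) ∧ r(k, k, m) ∧ p
  Order the arguments:  k ∧ k ∧ m ∧ p ∧ r(k, k, m) ∧ r(m, q, q) ∧ r(q, q, m)
  Put back:  r(k ∧ m ∧ p ∧ q ∧ r(p, q, m), k ∧ k ∧ m ∧ p ∧ r(k, k, m) ∧ r(m, q, q) ∧ r(q, q, m), k ∧ m ∧ p ∧ q ∧ r(r(m, k, m), p, p))

Answer: no — r(k ∧ m ∧ p ∧ q ∧ r(p, q, m), k ∧ k ∧ m ∧ p ∧ r(k, k, m) ∧ r(m, q, q) ∧ r(q, q, m), k ∧ m ∧ p ∧ r(m, k, m) ∧ r(q, p, p)) vs r(k ∧ m ∧ p ∧ q ∧ r(p, q, m), k ∧ k ∧ m ∧ p ∧ r(k, k, m) ∧ r(m, q, q) ∧ r(q, q, m), k ∧ m ∧ p ∧ q ∧ r(r(m, k, m), p, p))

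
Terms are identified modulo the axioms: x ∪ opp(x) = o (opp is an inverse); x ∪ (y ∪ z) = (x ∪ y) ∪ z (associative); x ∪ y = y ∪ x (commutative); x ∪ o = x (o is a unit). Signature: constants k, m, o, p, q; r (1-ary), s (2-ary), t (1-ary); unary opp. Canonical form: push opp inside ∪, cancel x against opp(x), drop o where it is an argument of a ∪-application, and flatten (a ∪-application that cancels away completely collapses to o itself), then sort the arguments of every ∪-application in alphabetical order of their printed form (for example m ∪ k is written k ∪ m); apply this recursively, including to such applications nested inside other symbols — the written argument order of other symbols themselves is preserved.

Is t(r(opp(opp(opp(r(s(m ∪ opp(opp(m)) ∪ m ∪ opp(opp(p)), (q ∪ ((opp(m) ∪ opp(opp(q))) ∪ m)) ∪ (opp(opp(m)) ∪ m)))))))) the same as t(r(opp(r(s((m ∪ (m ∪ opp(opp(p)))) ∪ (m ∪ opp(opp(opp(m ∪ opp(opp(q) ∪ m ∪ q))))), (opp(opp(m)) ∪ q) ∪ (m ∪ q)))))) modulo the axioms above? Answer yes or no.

Left:  t(r(opp(opp(opp(r(s(m ∪ opp(opp(m)) ∪ m ∪ opp(opp(p)), (q ∪ ((opp(m) ∪ opp(opp(q))) ∪ m)) ∪ (opp(opp(m)) ∪ m))))))))
  Descend into:  (q ∪ ((opp(m) ∪ opp(opp(q))) ∪ m)) ∪ (opp(opp(m)) ∪ m)
  Push opp inside:  distribute opp over ∪ and collapse double opp
  Collect:  q ∪ q ∪ m ∪ m
  Sort:  m ∪ m ∪ q ∪ q
  Rebuild:  t(r(opp(r(s(m ∪ m ∪ m ∪ p, m ∪ m ∪ q ∪ q)))))
Right:  t(r(opp(r(s((m ∪ (m ∪ opp(opp(p)))) ∪ (m ∪ opp(opp(opp(m ∪ opp(opp(q) ∪ m ∪ q))))), (opp(opp(m)) ∪ q) ∪ (m ∪ q))))))
  Descend into:  (m ∪ (m ∪ opp(opp(p)))) ∪ (m ∪ opp(opp(opp(m ∪ opp(opp(q) ∪ m ∪ q)))))
  Push opp inside:  distribute opp over ∪ and collapse double opp
  Cancel:  q cancels
  Collect terms:  m ∪ m ∪ m ∪ p
  Rebuild:  t(r(opp(r(s(m ∪ m ∪ m ∪ p, m ∪ m ∪ q ∪ q)))))

Answer: yes — both canonical forms are t(r(opp(r(s(m ∪ m ∪ m ∪ p, m ∪ m ∪ q ∪ q)))))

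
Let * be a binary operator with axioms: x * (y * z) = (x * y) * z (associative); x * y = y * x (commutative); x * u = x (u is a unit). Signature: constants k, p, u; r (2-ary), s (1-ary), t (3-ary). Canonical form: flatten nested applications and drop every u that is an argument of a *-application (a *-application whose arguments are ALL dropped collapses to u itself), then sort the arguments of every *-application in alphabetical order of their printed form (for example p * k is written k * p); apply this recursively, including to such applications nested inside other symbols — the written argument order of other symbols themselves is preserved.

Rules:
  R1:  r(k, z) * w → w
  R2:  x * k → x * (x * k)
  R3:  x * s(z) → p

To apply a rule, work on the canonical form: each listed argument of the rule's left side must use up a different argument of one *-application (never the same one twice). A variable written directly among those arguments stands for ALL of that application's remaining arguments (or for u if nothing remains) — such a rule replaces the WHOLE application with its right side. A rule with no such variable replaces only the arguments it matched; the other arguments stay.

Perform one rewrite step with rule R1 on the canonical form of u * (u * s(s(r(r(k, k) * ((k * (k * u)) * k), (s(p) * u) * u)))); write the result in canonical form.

Answer: s(s(r(k * k * k, s(p))))

Derivation:
Canonical form:  s(s(r(k * k * k * r(k, k), s(p))))
Match R1:  consume r(k, k);  w := k * k * k, z := k
The variable takes the whole remainder — replace the entire application.
Giving:  s(s(r(k * k * k, s(p))))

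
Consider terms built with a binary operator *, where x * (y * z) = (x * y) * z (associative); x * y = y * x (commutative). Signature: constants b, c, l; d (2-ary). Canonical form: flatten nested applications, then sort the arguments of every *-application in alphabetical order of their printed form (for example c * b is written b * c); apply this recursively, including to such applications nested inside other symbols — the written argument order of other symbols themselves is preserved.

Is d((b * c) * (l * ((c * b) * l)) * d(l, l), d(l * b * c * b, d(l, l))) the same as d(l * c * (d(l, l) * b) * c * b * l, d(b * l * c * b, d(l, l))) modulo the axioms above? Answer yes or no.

Left:  d((b * c) * (l * ((c * b) * l)) * d(l, l), d(l * b * c * b, d(l, l)))
  Work inside:  (b * c) * (l * ((c * b) * l)) * d(l, l)
  Flatten:  b * c * l * c * b * l * d(l, l)
  Sort:  b * b * c * c * d(l, l) * l * l
  Rebuild:  d(b * b * c * c * d(l, l) * l * l, d(b * b * c * l, d(l, l)))
Right:  d(l * c * (d(l, l) * b) * c * b * l, d(b * l * c * b, d(l, l)))
  Descend into:  l * c * (d(l, l) * b) * c * b * l
  Un-nest:  l * c * d(l, l) * b * c * b * l
  Sort arguments:  b * b * c * c * d(l, l) * l * l
  Rebuild:  d(b * b * c * c * d(l, l) * l * l, d(b * b * c * l, d(l, l)))

Answer: yes — both canonical forms are d(b * b * c * c * d(l, l) * l * l, d(b * b * c * l, d(l, l)))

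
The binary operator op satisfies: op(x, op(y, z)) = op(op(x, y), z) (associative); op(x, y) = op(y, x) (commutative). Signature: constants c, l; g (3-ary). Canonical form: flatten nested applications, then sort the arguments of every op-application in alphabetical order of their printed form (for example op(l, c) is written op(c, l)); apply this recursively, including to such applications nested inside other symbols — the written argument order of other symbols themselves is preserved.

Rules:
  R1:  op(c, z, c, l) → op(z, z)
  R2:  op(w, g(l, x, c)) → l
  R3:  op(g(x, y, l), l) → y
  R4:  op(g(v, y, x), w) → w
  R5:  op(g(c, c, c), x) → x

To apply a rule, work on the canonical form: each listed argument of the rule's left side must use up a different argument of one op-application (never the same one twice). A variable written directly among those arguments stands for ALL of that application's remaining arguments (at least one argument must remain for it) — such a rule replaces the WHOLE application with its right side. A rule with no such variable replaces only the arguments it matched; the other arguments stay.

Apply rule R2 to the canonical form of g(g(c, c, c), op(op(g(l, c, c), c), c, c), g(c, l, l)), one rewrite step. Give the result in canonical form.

Answer: g(g(c, c, c), l, g(c, l, l))

Derivation:
Canonical form:  g(g(c, c, c), op(c, c, c, g(l, c, c)), g(c, l, l))
Match R2:  consume g(l, c, c);  w := op(c, c, c), x := c
Every leftover argument binds to the variable; the entire application is replaced.
Result:  g(g(c, c, c), l, g(c, l, l))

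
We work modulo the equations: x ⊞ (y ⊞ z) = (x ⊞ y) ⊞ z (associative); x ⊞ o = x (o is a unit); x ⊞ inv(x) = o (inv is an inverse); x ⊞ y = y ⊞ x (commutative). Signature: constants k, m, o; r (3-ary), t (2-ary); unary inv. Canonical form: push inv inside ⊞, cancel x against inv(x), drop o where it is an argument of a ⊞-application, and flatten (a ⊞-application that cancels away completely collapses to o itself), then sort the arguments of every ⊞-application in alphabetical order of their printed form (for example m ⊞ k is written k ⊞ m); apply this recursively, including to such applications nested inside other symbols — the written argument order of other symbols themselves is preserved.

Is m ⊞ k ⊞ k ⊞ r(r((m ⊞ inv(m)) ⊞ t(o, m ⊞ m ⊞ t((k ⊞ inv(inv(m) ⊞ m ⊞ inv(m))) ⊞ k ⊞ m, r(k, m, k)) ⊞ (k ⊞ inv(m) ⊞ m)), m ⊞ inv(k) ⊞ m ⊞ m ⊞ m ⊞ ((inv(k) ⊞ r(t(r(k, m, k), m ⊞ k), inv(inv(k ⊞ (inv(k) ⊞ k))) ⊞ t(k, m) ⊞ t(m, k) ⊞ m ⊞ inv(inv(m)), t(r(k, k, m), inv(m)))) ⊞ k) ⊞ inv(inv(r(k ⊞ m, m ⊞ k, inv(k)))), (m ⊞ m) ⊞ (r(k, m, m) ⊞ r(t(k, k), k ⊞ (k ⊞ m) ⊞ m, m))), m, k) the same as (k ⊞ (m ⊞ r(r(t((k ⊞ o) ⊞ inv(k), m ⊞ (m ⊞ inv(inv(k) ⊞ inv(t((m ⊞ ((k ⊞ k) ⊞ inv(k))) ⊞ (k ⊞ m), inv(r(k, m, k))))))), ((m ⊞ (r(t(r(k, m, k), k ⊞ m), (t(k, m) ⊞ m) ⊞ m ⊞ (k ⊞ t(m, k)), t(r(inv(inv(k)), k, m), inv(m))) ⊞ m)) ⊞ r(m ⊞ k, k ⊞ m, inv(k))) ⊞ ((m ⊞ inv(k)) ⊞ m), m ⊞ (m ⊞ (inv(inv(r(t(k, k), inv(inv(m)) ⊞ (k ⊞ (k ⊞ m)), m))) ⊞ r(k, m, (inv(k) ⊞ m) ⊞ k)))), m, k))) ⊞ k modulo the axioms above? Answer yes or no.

Left:  m ⊞ k ⊞ k ⊞ r(r((m ⊞ inv(m)) ⊞ t(o, m ⊞ m ⊞ t((k ⊞ inv(inv(m) ⊞ m ⊞ inv(m))) ⊞ k ⊞ m, r(k, m, k)) ⊞ (k ⊞ inv(m) ⊞ m)), m ⊞ inv(k) ⊞ m ⊞ m ⊞ m ⊞ ((inv(k) ⊞ r(t(r(k, m, k), m ⊞ k), inv(inv(k ⊞ (inv(k) ⊞ k))) ⊞ t(k, m) ⊞ t(m, k) ⊞ m ⊞ inv(inv(m)), t(r(k, k, m), inv(m)))) ⊞ k) ⊞ inv(inv(r(k ⊞ m, m ⊞ k, inv(k)))), (m ⊞ m) ⊞ (r(k, m, m) ⊞ r(t(k, k), k ⊞ (k ⊞ m) ⊞ m, m))), m, k)
  Push inv inside:  distribute inv over ⊞ and collapse double inv
  Collect:  m ⊞ k ⊞ k ⊞ r(r(t(o, k ⊞ m ⊞ m ⊞ t(k ⊞ k ⊞ m ⊞ m, r(k, m, k))), inv(k) ⊞ m ⊞ m ⊞ m ⊞ m ⊞ r(k ⊞ m, k ⊞ m, inv(k)) ⊞ r(t(r(k, m, k), k ⊞ m), k ⊞ m ⊞ m ⊞ t(k, m) ⊞ t(m, k), t(r(k, k, m), inv(m))), m ⊞ m ⊞ r(k, m, m) ⊞ r(t(k, k), k ⊞ k ⊞ m ⊞ m, m)), m, k)
  Order the arguments:  k ⊞ k ⊞ m ⊞ r(r(t(o, k ⊞ m ⊞ m ⊞ t(k ⊞ k ⊞ m ⊞ m, r(k, m, k))), inv(k) ⊞ m ⊞ m ⊞ m ⊞ m ⊞ r(k ⊞ m, k ⊞ m, inv(k)) ⊞ r(t(r(k, m, k), k ⊞ m), k ⊞ m ⊞ m ⊞ t(k, m) ⊞ t(m, k), t(r(k, k, m), inv(m))), m ⊞ m ⊞ r(k, m, m) ⊞ r(t(k, k), k ⊞ k ⊞ m ⊞ m, m)), m, k)
Right:  (k ⊞ (m ⊞ r(r(t((k ⊞ o) ⊞ inv(k), m ⊞ (m ⊞ inv(inv(k) ⊞ inv(t((m ⊞ ((k ⊞ k) ⊞ inv(k))) ⊞ (k ⊞ m), inv(r(k, m, k))))))), ((m ⊞ (r(t(r(k, m, k), k ⊞ m), (t(k, m) ⊞ m) ⊞ m ⊞ (k ⊞ t(m, k)), t(r(inv(inv(k)), k, m), inv(m))) ⊞ m)) ⊞ r(m ⊞ k, k ⊞ m, inv(k))) ⊞ ((m ⊞ inv(k)) ⊞ m), m ⊞ (m ⊞ (inv(inv(r(t(k, k), inv(inv(m)) ⊞ (k ⊞ (k ⊞ m)), m))) ⊞ r(k, m, (inv(k) ⊞ m) ⊞ k)))), m, k))) ⊞ k
  Push inv inside:  distribute inv over ⊞ and collapse double inv
  Collect:  k ⊞ k ⊞ m ⊞ r(r(t(o, k ⊞ m ⊞ m ⊞ t(k ⊞ k ⊞ m ⊞ m, inv(r(k, m, k)))), inv(k) ⊞ m ⊞ m ⊞ m ⊞ m ⊞ r(k ⊞ m, k ⊞ m, inv(k)) ⊞ r(t(r(k, m, k), k ⊞ m), k ⊞ m ⊞ m ⊞ t(k, m) ⊞ t(m, k), t(r(k, k, m), inv(m))), m ⊞ m ⊞ r(k, m, m) ⊞ r(t(k, k), k ⊞ k ⊞ m ⊞ m, m)), m, k)

Answer: no — k ⊞ k ⊞ m ⊞ r(r(t(o, k ⊞ m ⊞ m ⊞ t(k ⊞ k ⊞ m ⊞ m, r(k, m, k))), inv(k) ⊞ m ⊞ m ⊞ m ⊞ m ⊞ r(k ⊞ m, k ⊞ m, inv(k)) ⊞ r(t(r(k, m, k), k ⊞ m), k ⊞ m ⊞ m ⊞ t(k, m) ⊞ t(m, k), t(r(k, k, m), inv(m))), m ⊞ m ⊞ r(k, m, m) ⊞ r(t(k, k), k ⊞ k ⊞ m ⊞ m, m)), m, k) vs k ⊞ k ⊞ m ⊞ r(r(t(o, k ⊞ m ⊞ m ⊞ t(k ⊞ k ⊞ m ⊞ m, inv(r(k, m, k)))), inv(k) ⊞ m ⊞ m ⊞ m ⊞ m ⊞ r(k ⊞ m, k ⊞ m, inv(k)) ⊞ r(t(r(k, m, k), k ⊞ m), k ⊞ m ⊞ m ⊞ t(k, m) ⊞ t(m, k), t(r(k, k, m), inv(m))), m ⊞ m ⊞ r(k, m, m) ⊞ r(t(k, k), k ⊞ k ⊞ m ⊞ m, m)), m, k)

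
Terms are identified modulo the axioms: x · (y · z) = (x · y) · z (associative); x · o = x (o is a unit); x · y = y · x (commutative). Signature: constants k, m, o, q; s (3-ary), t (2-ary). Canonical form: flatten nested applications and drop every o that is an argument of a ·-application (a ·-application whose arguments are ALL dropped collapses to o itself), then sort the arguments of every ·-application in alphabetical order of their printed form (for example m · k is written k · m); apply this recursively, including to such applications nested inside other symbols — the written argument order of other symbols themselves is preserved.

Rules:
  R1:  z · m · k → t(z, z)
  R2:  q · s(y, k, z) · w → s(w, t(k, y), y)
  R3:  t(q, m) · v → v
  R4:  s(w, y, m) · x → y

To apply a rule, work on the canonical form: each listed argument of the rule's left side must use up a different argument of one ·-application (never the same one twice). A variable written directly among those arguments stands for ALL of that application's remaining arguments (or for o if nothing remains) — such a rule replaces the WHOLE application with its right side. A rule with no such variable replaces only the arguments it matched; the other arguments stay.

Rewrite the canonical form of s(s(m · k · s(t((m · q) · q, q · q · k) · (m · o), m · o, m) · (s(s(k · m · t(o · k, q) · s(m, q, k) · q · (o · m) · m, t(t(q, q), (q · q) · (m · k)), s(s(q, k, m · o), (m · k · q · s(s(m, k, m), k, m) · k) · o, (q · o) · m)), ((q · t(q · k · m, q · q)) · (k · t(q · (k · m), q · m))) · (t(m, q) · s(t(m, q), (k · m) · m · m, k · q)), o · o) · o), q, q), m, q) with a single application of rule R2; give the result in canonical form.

Answer: s(s(k · m · s(m · t(m · q · q, k · q · q), m, m) · s(s(k · m · m · m · q · s(m, q, k) · t(k, q), t(t(q, q), k · m · q · q), s(s(q, k, m), s(k · k · m, t(k, s(m, k, m)), s(m, k, m)), m · q)), k · q · s(t(m, q), k · m · m · m, k · q) · t(k · m · q, m · q) · t(k · m · q, q · q) · t(m, q), o), q, q), m, q)

Derivation:
Canonical form:  s(s(k · m · s(m · t(m · q · q, k · q · q), m, m) · s(s(k · m · m · m · q · s(m, q, k) · t(k, q), t(t(q, q), k · m · q · q), s(s(q, k, m), k · k · m · q · s(s(m, k, m), k, m), m · q)), k · q · s(t(m, q), k · m · m · m, k · q) · t(k · m · q, m · q) · t(k · m · q, q · q) · t(m, q), o), q, q), m, q)
Match R2:  consume q, s(s(m, k, m), k, m);  w := k · k · m, y := s(m, k, m), z := m
The extension variable absorbs all remaining arguments, so the whole application is rewritten.
Giving:  s(s(k · m · s(m · t(m · q · q, k · q · q), m, m) · s(s(k · m · m · m · q · s(m, q, k) · t(k, q), t(t(q, q), k · m · q · q), s(s(q, k, m), s(k · k · m, t(k, s(m, k, m)), s(m, k, m)), m · q)), k · q · s(t(m, q), k · m · m · m, k · q) · t(k · m · q, m · q) · t(k · m · q, q · q) · t(m, q), o), q, q), m, q)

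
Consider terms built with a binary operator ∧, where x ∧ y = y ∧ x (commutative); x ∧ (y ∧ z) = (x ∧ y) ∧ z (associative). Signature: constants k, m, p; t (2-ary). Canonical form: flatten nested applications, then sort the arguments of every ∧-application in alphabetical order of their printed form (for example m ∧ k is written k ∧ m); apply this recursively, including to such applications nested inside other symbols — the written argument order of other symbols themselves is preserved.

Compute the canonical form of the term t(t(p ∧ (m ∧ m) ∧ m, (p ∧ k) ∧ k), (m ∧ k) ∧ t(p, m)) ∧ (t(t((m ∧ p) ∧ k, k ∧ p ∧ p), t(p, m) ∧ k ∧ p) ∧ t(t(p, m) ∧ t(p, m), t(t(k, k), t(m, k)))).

Merge nested applications:  t(t(p ∧ (m ∧ m) ∧ m, (p ∧ k) ∧ k), (m ∧ k) ∧ t(p, m)) ∧ t(t((m ∧ p) ∧ k, k ∧ p ∧ p), t(p, m) ∧ k ∧ p) ∧ t(t(p, m) ∧ t(p, m), t(t(k, k), t(m, k)))
Inside:  t(t(p ∧ (m ∧ m) ∧ m, (p ∧ k) ∧ k), (m ∧ k) ∧ t(p, m))  →  t(t(m ∧ m ∧ m ∧ p, k ∧ k ∧ p), k ∧ m ∧ t(p, m))
Inside:  t(t((m ∧ p) ∧ k, k ∧ p ∧ p), t(p, m) ∧ k ∧ p)  →  t(t(k ∧ m ∧ p, k ∧ p ∧ p), k ∧ p ∧ t(p, m))
Sort:  t(t(k ∧ m ∧ p, k ∧ p ∧ p), k ∧ p ∧ t(p, m)) ∧ t(t(m ∧ m ∧ m ∧ p, k ∧ k ∧ p), k ∧ m ∧ t(p, m)) ∧ t(t(p, m) ∧ t(p, m), t(t(k, k), t(m, k)))

Answer: t(t(k ∧ m ∧ p, k ∧ p ∧ p), k ∧ p ∧ t(p, m)) ∧ t(t(m ∧ m ∧ m ∧ p, k ∧ k ∧ p), k ∧ m ∧ t(p, m)) ∧ t(t(p, m) ∧ t(p, m), t(t(k, k), t(m, k)))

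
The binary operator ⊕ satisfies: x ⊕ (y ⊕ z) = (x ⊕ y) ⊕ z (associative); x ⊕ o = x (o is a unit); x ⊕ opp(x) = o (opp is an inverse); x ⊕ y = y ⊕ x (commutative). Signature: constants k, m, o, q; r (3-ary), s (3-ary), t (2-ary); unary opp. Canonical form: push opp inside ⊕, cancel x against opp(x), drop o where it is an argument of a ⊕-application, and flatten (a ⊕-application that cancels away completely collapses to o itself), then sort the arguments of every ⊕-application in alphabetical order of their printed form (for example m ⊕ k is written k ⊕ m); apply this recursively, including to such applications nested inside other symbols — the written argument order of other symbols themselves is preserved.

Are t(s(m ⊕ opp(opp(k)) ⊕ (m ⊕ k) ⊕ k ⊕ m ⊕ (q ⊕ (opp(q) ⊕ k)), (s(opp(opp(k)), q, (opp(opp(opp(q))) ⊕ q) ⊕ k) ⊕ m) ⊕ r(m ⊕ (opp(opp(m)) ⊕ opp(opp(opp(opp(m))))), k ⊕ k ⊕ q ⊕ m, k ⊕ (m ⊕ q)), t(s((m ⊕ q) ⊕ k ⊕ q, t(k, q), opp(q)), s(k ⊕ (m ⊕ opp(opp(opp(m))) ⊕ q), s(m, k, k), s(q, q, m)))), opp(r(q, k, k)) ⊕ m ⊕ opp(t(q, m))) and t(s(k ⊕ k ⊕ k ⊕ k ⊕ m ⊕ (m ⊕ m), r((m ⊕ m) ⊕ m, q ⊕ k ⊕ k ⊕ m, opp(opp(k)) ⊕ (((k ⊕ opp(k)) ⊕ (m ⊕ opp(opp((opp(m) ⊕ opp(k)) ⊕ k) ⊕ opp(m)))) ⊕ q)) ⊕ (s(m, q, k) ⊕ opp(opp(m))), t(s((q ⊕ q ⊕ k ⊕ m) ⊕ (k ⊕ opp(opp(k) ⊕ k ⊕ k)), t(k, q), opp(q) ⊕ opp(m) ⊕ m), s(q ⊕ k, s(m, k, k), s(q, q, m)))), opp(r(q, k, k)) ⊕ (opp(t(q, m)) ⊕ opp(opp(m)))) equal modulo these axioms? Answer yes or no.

Answer: no — t(s(k ⊕ k ⊕ k ⊕ k ⊕ m ⊕ m ⊕ m, m ⊕ r(m ⊕ m ⊕ m, k ⊕ k ⊕ m ⊕ q, k ⊕ m ⊕ q) ⊕ s(k, q, k), t(s(k ⊕ m ⊕ q ⊕ q, t(k, q), opp(q)), s(k ⊕ q, s(m, k, k), s(q, q, m)))), m ⊕ opp(r(q, k, k)) ⊕ opp(t(q, m))) vs t(s(k ⊕ k ⊕ k ⊕ k ⊕ m ⊕ m ⊕ m, m ⊕ r(m ⊕ m ⊕ m, k ⊕ k ⊕ m ⊕ q, k ⊕ m ⊕ q) ⊕ s(m, q, k), t(s(k ⊕ m ⊕ q ⊕ q, t(k, q), opp(q)), s(k ⊕ q, s(m, k, k), s(q, q, m)))), m ⊕ opp(r(q, k, k)) ⊕ opp(t(q, m)))

Derivation:
Left:  t(s(m ⊕ opp(opp(k)) ⊕ (m ⊕ k) ⊕ k ⊕ m ⊕ (q ⊕ (opp(q) ⊕ k)), (s(opp(opp(k)), q, (opp(opp(opp(q))) ⊕ q) ⊕ k) ⊕ m) ⊕ r(m ⊕ (opp(opp(m)) ⊕ opp(opp(opp(opp(m))))), k ⊕ k ⊕ q ⊕ m, k ⊕ (m ⊕ q)), t(s((m ⊕ q) ⊕ k ⊕ q, t(k, q), opp(q)), s(k ⊕ (m ⊕ opp(opp(opp(m))) ⊕ q), s(m, k, k), s(q, q, m)))), opp(r(q, k, k)) ⊕ m ⊕ opp(t(q, m)))
  Focus inside:  (s(opp(opp(k)), q, (opp(opp(opp(q))) ⊕ q) ⊕ k) ⊕ m) ⊕ r(m ⊕ (opp(opp(m)) ⊕ opp(opp(opp(opp(m))))), k ⊕ k ⊕ q ⊕ m, k ⊕ (m ⊕ q))
  Push opp inside:  distribute opp over ⊕ and collapse double opp
  Combine occurrences:  s(k, q, k) ⊕ m ⊕ r(m ⊕ m ⊕ m, k ⊕ k ⊕ m ⊕ q, k ⊕ m ⊕ q)
  Sort:  m ⊕ r(m ⊕ m ⊕ m, k ⊕ k ⊕ m ⊕ q, k ⊕ m ⊕ q) ⊕ s(k, q, k)
  Put back:  t(s(k ⊕ k ⊕ k ⊕ k ⊕ m ⊕ m ⊕ m, m ⊕ r(m ⊕ m ⊕ m, k ⊕ k ⊕ m ⊕ q, k ⊕ m ⊕ q) ⊕ s(k, q, k), t(s(k ⊕ m ⊕ q ⊕ q, t(k, q), opp(q)), s(k ⊕ q, s(m, k, k), s(q, q, m)))), m ⊕ opp(r(q, k, k)) ⊕ opp(t(q, m)))
Right:  t(s(k ⊕ k ⊕ k ⊕ k ⊕ m ⊕ (m ⊕ m), r((m ⊕ m) ⊕ m, q ⊕ k ⊕ k ⊕ m, opp(opp(k)) ⊕ (((k ⊕ opp(k)) ⊕ (m ⊕ opp(opp((opp(m) ⊕ opp(k)) ⊕ k) ⊕ opp(m)))) ⊕ q)) ⊕ (s(m, q, k) ⊕ opp(opp(m))), t(s((q ⊕ q ⊕ k ⊕ m) ⊕ (k ⊕ opp(opp(k) ⊕ k ⊕ k)), t(k, q), opp(q) ⊕ opp(m) ⊕ m), s(q ⊕ k, s(m, k, k), s(q, q, m)))), opp(r(q, k, k)) ⊕ (opp(t(q, m)) ⊕ opp(opp(m))))
  Work inside:  r((m ⊕ m) ⊕ m, q ⊕ k ⊕ k ⊕ m, opp(opp(k)) ⊕ (((k ⊕ opp(k)) ⊕ (m ⊕ opp(opp((opp(m) ⊕ opp(k)) ⊕ k) ⊕ opp(m)))) ⊕ q)) ⊕ (s(m, q, k) ⊕ opp(opp(m)))
  Push opp inside:  distribute opp over ⊕ and collapse double opp
  Combine occurrences:  r(m ⊕ m ⊕ m, k ⊕ k ⊕ m ⊕ q, k ⊕ m ⊕ q) ⊕ s(m, q, k) ⊕ m
  Sort arguments:  m ⊕ r(m ⊕ m ⊕ m, k ⊕ k ⊕ m ⊕ q, k ⊕ m ⊕ q) ⊕ s(m, q, k)
  Reassemble:  t(s(k ⊕ k ⊕ k ⊕ k ⊕ m ⊕ m ⊕ m, m ⊕ r(m ⊕ m ⊕ m, k ⊕ k ⊕ m ⊕ q, k ⊕ m ⊕ q) ⊕ s(m, q, k), t(s(k ⊕ m ⊕ q ⊕ q, t(k, q), opp(q)), s(k ⊕ q, s(m, k, k), s(q, q, m)))), m ⊕ opp(r(q, k, k)) ⊕ opp(t(q, m)))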